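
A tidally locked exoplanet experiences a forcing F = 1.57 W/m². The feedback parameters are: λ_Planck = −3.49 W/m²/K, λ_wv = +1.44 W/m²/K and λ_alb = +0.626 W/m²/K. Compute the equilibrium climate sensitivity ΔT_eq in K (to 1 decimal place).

1.1 K

Net feedback parameter λ = (−3.49) + (+1.44) + (+0.626) = -1.424 W/m²/K.
ΔT = −F/λ = −1.57/(-1.424) = 1.1 K.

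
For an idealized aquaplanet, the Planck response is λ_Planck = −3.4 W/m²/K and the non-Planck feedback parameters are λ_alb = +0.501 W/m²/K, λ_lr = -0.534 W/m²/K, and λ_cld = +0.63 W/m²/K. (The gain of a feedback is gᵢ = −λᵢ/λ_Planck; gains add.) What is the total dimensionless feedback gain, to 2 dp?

0.18

Convert to gains: g_alb = 0.501/3.4 = 0.1474; g_lr = -0.534/3.4 = -0.1571; g_cld = 0.63/3.4 = 0.1853.
Total gain g = 0.1756.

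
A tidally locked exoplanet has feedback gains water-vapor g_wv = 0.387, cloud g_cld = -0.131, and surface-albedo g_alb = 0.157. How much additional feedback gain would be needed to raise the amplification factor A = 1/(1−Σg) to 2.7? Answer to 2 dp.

Current total gain = 0.413.
Target gain for A = 2.7: g* = 1 − 1/2.7 = 0.6296.
Additional gain needed = 0.6296 − 0.413 = 0.22.

0.22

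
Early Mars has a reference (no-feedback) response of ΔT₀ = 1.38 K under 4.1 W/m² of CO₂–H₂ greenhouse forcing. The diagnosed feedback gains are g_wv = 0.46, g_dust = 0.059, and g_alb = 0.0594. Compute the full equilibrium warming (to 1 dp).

Total gain g = 0.46 + 0.059 + 0.0594 = 0.5784.
Amplification A = 1/(1 − 0.5784) = 2.372.
ΔT = 1.38 × 2.372 = 3.3 K.

3.3 K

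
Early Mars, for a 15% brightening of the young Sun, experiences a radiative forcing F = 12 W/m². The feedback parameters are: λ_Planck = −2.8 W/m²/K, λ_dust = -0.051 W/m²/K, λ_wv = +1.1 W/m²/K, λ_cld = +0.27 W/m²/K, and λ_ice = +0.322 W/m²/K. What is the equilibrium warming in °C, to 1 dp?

10.4 °C

Net feedback parameter λ = (−2.8) + (-0.051) + (+1.1) + (+0.27) + (+0.322) = -1.159 W/m²/K.
ΔT = −F/λ = −12/(-1.159) = 10.4 °C.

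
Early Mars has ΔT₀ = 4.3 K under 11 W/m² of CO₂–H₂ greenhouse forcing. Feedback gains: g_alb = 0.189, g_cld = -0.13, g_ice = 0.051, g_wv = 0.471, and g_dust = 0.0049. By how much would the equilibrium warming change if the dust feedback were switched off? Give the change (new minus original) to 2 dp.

Original: g = 0.5859, ΔT = 4.3/(1−0.5859) = 10.3840 K.
Without dust: g' = 0.581, ΔT' = 4.3/(1−0.581) = 10.2625 K.
Change = 10.2625 − 10.3840 = -0.12 K.

-0.12 K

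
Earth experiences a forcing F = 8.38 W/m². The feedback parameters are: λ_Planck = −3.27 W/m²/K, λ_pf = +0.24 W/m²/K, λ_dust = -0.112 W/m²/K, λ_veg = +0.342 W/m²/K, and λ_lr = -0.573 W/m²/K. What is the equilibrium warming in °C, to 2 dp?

2.48 °C

Net feedback parameter λ = (−3.27) + (+0.24) + (-0.112) + (+0.342) + (-0.573) = -3.373 W/m²/K.
ΔT = −F/λ = −8.38/(-3.373) = 2.48 °C.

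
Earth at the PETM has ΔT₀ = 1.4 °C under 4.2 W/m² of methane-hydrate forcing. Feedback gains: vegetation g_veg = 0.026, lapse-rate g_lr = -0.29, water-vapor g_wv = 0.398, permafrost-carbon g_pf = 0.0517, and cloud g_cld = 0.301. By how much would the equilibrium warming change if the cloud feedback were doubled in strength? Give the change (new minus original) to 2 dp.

3.87 °C

Original: g = 0.4867, ΔT = 1.4/(1−0.4867) = 2.7274 °C.
With doubled cloud: g' = 0.7877, ΔT' = 1.4/(1−0.7877) = 6.5944 °C.
Change = 6.5944 − 2.7274 = 3.87 °C.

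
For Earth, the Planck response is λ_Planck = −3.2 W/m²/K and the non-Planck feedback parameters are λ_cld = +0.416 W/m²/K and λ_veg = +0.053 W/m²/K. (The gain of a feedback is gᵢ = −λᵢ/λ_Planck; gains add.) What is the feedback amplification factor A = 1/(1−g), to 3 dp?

Convert to gains: g_cld = 0.416/3.2 = 0.13; g_veg = 0.053/3.2 = 0.01656.
Total gain g = 0.14656.
A = 1/(1 − 0.14656) = 1.172.

1.172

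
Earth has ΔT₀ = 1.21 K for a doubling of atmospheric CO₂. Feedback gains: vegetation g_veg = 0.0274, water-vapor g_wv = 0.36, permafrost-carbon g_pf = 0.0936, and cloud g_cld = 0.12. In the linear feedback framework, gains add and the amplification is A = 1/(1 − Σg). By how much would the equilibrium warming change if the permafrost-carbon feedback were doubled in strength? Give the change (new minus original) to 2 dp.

0.93 K

Original: g = 0.601, ΔT = 1.21/(1−0.601) = 3.0326 K.
With doubled permafrost-carbon: g' = 0.6946, ΔT' = 1.21/(1−0.6946) = 3.9620 K.
Change = 3.9620 − 3.0326 = 0.93 K.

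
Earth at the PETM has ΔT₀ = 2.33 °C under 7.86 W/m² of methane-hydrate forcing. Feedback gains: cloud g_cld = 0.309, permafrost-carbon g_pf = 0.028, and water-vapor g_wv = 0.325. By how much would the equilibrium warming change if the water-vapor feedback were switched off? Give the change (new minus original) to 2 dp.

-3.38 °C

Original: g = 0.662, ΔT = 2.33/(1−0.662) = 6.8935 °C.
Without water-vapor: g' = 0.337, ΔT' = 2.33/(1−0.337) = 3.5143 °C.
Change = 3.5143 − 6.8935 = -3.38 °C.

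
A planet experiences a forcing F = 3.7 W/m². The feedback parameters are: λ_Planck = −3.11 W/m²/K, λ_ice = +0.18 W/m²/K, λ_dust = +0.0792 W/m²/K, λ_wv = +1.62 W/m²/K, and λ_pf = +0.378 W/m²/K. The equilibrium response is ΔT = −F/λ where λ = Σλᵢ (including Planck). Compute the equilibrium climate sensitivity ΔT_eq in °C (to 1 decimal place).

4.3 °C

Net feedback parameter λ = (−3.11) + (+0.18) + (+0.0792) + (+1.62) + (+0.378) = -0.8528 W/m²/K.
ΔT = −F/λ = −3.7/(-0.8528) = 4.3 °C.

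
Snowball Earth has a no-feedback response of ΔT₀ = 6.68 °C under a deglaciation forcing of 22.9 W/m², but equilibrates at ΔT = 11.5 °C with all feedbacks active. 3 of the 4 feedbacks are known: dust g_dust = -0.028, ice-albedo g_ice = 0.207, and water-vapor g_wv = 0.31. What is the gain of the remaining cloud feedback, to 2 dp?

-0.07

Amplification A = ΔT/ΔT₀ = 11.5/6.68 = 1.722.
Total gain g = 1 − 1/A = 1 − 1/1.722 = 0.4193.
Known gains sum to -0.028 + 0.207 + 0.31 = 0.489.
g_cld = 0.4193 − 0.489 = -0.07.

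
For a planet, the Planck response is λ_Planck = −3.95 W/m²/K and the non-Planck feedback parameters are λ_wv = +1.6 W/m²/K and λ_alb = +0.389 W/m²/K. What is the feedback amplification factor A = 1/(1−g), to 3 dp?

Convert to gains: g_wv = 1.6/3.95 = 0.4051; g_alb = 0.389/3.95 = 0.09848.
Total gain g = 0.50358.
A = 1/(1 − 0.50358) = 2.014.

2.014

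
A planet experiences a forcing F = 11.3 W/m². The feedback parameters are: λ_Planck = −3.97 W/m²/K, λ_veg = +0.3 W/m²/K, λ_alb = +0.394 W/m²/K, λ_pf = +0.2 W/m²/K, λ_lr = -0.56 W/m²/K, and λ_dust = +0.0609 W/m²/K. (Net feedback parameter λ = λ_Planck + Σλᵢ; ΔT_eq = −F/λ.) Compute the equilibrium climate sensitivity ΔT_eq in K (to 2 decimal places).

3.16 K

Net feedback parameter λ = (−3.97) + (+0.3) + (+0.394) + (+0.2) + (-0.56) + (+0.0609) = -3.5751 W/m²/K.
ΔT = −F/λ = −11.3/(-3.5751) = 3.16 K.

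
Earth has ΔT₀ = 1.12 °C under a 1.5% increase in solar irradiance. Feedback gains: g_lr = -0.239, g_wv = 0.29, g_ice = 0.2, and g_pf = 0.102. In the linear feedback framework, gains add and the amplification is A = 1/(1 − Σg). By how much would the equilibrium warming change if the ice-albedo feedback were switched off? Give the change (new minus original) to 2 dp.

Original: g = 0.353, ΔT = 1.12/(1−0.353) = 1.7311 °C.
Without ice-albedo: g' = 0.153, ΔT' = 1.12/(1−0.153) = 1.3223 °C.
Change = 1.3223 − 1.7311 = -0.41 °C.

-0.41 °C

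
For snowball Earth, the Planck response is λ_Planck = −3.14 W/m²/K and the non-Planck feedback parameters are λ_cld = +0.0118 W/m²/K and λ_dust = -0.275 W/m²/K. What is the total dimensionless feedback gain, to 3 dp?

Convert to gains: g_cld = 0.0118/3.14 = 0.003758; g_dust = -0.275/3.14 = -0.08758.
Total gain g = -0.083822.

-0.084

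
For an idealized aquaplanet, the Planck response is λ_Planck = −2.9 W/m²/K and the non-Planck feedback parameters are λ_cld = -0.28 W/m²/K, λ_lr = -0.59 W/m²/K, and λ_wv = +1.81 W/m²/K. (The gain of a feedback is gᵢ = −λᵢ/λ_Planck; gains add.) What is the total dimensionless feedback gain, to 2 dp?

Convert to gains: g_cld = -0.28/2.9 = -0.09655; g_lr = -0.59/2.9 = -0.2034; g_wv = 1.81/2.9 = 0.6241.
Total gain g = 0.32415.

0.32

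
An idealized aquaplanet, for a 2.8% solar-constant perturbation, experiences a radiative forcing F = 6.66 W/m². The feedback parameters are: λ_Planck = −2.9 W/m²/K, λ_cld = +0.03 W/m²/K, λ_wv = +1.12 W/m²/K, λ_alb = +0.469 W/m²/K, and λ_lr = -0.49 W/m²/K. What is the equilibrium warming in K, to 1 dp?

Net feedback parameter λ = (−2.9) + (+0.03) + (+1.12) + (+0.469) + (-0.49) = -1.771 W/m²/K.
ΔT = −F/λ = −6.66/(-1.771) = 3.8 K.

3.8 K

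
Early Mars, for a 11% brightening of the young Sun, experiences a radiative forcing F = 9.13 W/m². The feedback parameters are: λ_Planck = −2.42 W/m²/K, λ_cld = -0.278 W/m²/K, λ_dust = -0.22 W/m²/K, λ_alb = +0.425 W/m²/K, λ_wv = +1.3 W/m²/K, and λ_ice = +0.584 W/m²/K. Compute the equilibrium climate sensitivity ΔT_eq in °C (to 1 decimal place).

15.0 °C

Net feedback parameter λ = (−2.42) + (-0.278) + (-0.22) + (+0.425) + (+1.3) + (+0.584) = -0.609 W/m²/K.
ΔT = −F/λ = −9.13/(-0.609) = 15.0 °C.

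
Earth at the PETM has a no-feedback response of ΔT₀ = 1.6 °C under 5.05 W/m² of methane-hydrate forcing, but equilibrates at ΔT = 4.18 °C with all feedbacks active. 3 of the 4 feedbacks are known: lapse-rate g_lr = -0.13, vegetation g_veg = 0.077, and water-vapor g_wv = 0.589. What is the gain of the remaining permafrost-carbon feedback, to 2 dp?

Amplification A = ΔT/ΔT₀ = 4.18/1.6 = 2.612.
Total gain g = 1 − 1/A = 1 − 1/2.612 = 0.6172.
Known gains sum to -0.13 + 0.077 + 0.589 = 0.536.
g_pf = 0.6172 − 0.536 = 0.08.

0.08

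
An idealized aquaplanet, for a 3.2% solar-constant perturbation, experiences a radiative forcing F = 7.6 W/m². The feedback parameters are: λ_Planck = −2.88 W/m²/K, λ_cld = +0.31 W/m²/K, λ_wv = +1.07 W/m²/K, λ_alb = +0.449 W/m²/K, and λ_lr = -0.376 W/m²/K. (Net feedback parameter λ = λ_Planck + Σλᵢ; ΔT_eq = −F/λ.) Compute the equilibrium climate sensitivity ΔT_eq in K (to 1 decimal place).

Net feedback parameter λ = (−2.88) + (+0.31) + (+1.07) + (+0.449) + (-0.376) = -1.427 W/m²/K.
ΔT = −F/λ = −7.6/(-1.427) = 5.3 K.

5.3 K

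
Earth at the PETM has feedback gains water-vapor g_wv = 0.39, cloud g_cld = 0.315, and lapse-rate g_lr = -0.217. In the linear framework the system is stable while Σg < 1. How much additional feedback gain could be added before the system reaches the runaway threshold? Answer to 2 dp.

Current total gain = 0.39 + 0.315 − 0.217 = 0.488.
Margin to runaway = 1 − 0.488 = 0.51.

0.51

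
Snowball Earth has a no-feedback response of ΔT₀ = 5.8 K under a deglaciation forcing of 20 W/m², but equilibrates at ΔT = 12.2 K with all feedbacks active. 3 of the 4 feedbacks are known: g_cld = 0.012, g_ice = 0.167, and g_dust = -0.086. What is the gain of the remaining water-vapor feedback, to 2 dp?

Amplification A = ΔT/ΔT₀ = 12.2/5.8 = 2.103.
Total gain g = 1 − 1/A = 1 − 1/2.103 = 0.5245.
Known gains sum to 0.012 + 0.167 − 0.086 = 0.093.
g_wv = 0.5245 − 0.093 = 0.43.

0.43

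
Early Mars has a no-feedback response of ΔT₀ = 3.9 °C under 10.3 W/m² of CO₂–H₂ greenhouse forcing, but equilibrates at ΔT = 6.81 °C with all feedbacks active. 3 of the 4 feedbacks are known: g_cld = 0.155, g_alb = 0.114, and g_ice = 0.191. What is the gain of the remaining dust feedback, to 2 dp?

Amplification A = ΔT/ΔT₀ = 6.81/3.9 = 1.746.
Total gain g = 1 − 1/A = 1 − 1/1.746 = 0.4273.
Known gains sum to 0.155 + 0.114 + 0.191 = 0.46.
g_dust = 0.4273 − 0.46 = -0.03.

-0.03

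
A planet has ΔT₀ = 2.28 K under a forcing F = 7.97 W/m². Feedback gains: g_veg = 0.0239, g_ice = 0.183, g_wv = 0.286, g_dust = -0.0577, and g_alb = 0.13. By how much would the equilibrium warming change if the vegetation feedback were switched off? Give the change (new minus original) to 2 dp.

-0.27 K

Original: g = 0.5652, ΔT = 2.28/(1−0.5652) = 5.2438 K.
Without vegetation: g' = 0.5413, ΔT' = 2.28/(1−0.5413) = 4.9706 K.
Change = 4.9706 − 5.2438 = -0.27 K.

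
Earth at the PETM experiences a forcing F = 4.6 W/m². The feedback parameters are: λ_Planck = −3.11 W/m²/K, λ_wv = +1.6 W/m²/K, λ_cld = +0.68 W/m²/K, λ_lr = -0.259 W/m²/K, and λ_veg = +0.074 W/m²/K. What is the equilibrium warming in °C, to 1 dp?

4.5 °C

Net feedback parameter λ = (−3.11) + (+1.6) + (+0.68) + (-0.259) + (+0.074) = -1.015 W/m²/K.
ΔT = −F/λ = −4.6/(-1.015) = 4.5 °C.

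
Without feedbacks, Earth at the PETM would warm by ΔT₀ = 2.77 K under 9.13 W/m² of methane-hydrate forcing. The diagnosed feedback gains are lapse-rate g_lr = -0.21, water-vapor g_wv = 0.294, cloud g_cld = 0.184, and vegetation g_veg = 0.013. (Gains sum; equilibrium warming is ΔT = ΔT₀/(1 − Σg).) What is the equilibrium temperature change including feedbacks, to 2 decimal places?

Total gain g = -0.21 + 0.294 + 0.184 + 0.013 = 0.281.
Amplification A = 1/(1 − 0.281) = 1.391.
ΔT = 2.77 × 1.391 = 3.85 K.

3.85 K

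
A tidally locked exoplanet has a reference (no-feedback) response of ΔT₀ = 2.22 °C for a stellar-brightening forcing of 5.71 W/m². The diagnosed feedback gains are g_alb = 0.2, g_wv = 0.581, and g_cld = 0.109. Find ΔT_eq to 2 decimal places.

20.18 °C

Total gain g = 0.2 + 0.581 + 0.109 = 0.89.
Amplification A = 1/(1 − 0.89) = 9.091.
ΔT = 2.22 × 9.091 = 20.18 °C.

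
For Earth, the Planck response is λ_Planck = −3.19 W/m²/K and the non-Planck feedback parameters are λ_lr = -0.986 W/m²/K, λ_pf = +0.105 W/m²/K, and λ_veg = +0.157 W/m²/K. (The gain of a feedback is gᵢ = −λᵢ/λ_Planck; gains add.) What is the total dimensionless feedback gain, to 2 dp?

Convert to gains: g_lr = -0.986/3.19 = -0.3091; g_pf = 0.105/3.19 = 0.03292; g_veg = 0.157/3.19 = 0.04922.
Total gain g = -0.22696.

-0.23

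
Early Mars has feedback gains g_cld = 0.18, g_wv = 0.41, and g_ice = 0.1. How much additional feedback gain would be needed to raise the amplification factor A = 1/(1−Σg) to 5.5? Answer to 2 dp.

0.13

Current total gain = 0.69.
Target gain for A = 5.5: g* = 1 − 1/5.5 = 0.8182.
Additional gain needed = 0.8182 − 0.69 = 0.13.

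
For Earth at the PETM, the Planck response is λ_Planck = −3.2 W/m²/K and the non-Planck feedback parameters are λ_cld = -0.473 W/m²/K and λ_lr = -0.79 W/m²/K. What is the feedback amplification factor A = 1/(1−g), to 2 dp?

0.72

Convert to gains: g_cld = -0.473/3.2 = -0.1478; g_lr = -0.79/3.2 = -0.2469.
Total gain g = -0.3947.
A = 1/(1 + 0.3947) = 0.72.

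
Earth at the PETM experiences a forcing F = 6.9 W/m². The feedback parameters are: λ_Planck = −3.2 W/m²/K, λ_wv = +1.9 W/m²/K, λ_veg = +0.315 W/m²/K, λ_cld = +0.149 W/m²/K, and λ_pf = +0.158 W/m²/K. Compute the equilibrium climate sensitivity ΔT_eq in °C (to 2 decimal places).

Net feedback parameter λ = (−3.2) + (+1.9) + (+0.315) + (+0.149) + (+0.158) = -0.678 W/m²/K.
ΔT = −F/λ = −6.9/(-0.678) = 10.18 °C.

10.18 °C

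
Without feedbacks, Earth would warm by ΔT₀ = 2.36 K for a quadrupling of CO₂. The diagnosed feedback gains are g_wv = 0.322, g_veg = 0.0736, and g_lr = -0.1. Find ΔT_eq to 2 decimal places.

3.35 K

Total gain g = 0.322 + 0.0736 − 0.1 = 0.2956.
Amplification A = 1/(1 − 0.2956) = 1.42.
ΔT = 2.36 × 1.42 = 3.35 K.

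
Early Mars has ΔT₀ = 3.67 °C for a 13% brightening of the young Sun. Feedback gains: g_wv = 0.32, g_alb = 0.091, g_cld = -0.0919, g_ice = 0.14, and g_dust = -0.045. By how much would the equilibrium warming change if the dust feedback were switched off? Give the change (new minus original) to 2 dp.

Original: g = 0.4141, ΔT = 3.67/(1−0.4141) = 6.2639 °C.
Without dust: g' = 0.4591, ΔT' = 3.67/(1−0.4591) = 6.7850 °C.
Change = 6.7850 − 6.2639 = 0.52 °C.

0.52 °C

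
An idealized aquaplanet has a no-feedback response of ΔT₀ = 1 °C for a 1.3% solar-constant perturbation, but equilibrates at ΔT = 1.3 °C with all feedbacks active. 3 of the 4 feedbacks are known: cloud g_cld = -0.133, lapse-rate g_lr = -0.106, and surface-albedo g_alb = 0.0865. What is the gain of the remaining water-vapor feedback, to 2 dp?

0.38

Amplification A = ΔT/ΔT₀ = 1.3/1 = 1.3.
Total gain g = 1 − 1/A = 1 − 1/1.3 = 0.2308.
Known gains sum to -0.133 − 0.106 + 0.0865 = -0.1525.
g_wv = 0.2308 + 0.1525 = 0.38.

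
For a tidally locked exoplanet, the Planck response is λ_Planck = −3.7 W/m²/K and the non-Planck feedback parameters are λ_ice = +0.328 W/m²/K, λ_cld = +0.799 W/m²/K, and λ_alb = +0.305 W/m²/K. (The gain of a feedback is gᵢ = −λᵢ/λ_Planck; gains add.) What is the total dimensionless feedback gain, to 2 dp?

Convert to gains: g_ice = 0.328/3.7 = 0.08865; g_cld = 0.799/3.7 = 0.2159; g_alb = 0.305/3.7 = 0.08243.
Total gain g = 0.38698.

0.39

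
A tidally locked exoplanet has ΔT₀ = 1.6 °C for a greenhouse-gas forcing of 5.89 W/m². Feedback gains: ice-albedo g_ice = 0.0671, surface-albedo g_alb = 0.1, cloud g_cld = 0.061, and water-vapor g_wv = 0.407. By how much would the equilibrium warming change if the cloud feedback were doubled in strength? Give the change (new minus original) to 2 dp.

0.88 °C

Original: g = 0.6351, ΔT = 1.6/(1−0.6351) = 4.3848 °C.
With doubled cloud: g' = 0.6961, ΔT' = 1.6/(1−0.6961) = 5.2649 °C.
Change = 5.2649 − 4.3848 = 0.88 °C.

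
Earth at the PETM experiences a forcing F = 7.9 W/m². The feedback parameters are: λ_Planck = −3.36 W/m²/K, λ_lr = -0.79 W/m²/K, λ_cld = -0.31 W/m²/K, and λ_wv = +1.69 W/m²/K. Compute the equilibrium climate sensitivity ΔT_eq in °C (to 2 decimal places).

2.85 °C

Net feedback parameter λ = (−3.36) + (-0.79) + (-0.31) + (+1.69) = -2.77 W/m²/K.
ΔT = −F/λ = −7.9/(-2.77) = 2.85 °C.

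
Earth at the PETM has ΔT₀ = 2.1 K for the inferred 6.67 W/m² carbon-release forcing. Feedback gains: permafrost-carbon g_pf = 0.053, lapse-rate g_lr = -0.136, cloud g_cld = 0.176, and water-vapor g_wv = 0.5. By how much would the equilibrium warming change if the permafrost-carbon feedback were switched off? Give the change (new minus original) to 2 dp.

-0.59 K

Original: g = 0.593, ΔT = 2.1/(1−0.593) = 5.1597 K.
Without permafrost-carbon: g' = 0.54, ΔT' = 2.1/(1−0.54) = 4.5652 K.
Change = 4.5652 − 5.1597 = -0.59 K.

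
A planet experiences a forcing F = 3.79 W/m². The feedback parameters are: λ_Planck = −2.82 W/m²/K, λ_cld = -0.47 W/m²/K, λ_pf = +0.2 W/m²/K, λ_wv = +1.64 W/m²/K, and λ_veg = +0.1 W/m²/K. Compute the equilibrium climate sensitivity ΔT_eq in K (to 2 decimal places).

2.81 K

Net feedback parameter λ = (−2.82) + (-0.47) + (+0.2) + (+1.64) + (+0.1) = -1.35 W/m²/K.
ΔT = −F/λ = −3.79/(-1.35) = 2.81 K.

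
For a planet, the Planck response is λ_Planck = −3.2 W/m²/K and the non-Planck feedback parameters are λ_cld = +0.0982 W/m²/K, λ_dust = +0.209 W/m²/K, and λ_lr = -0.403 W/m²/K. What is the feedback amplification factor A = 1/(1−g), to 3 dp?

Convert to gains: g_cld = 0.0982/3.2 = 0.03069; g_dust = 0.209/3.2 = 0.06531; g_lr = -0.403/3.2 = -0.1259.
Total gain g = -0.0299.
A = 1/(1 + 0.0299) = 0.971.

0.971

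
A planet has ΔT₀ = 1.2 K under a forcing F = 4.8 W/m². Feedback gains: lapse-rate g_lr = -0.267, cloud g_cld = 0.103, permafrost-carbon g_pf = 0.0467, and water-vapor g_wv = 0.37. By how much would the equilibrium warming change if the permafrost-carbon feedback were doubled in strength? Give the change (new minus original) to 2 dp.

0.11 K

Original: g = 0.2527, ΔT = 1.2/(1−0.2527) = 1.6058 K.
With doubled permafrost-carbon: g' = 0.2994, ΔT' = 1.2/(1−0.2994) = 1.7128 K.
Change = 1.7128 − 1.6058 = 0.11 K.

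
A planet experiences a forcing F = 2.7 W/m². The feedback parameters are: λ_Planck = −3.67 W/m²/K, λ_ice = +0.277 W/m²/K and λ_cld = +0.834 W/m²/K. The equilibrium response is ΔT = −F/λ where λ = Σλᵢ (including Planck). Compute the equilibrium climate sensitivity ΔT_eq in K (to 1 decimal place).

Net feedback parameter λ = (−3.67) + (+0.277) + (+0.834) = -2.559 W/m²/K.
ΔT = −F/λ = −2.7/(-2.559) = 1.1 K.

1.1 K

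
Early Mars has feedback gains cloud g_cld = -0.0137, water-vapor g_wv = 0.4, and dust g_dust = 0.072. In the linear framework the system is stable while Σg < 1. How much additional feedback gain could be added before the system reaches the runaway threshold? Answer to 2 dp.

Current total gain = -0.0137 + 0.4 + 0.072 = 0.4583.
Margin to runaway = 1 − 0.4583 = 0.54.

0.54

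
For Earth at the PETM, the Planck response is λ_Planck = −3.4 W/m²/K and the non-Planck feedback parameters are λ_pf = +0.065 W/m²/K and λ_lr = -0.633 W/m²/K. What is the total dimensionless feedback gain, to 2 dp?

-0.17

Convert to gains: g_pf = 0.065/3.4 = 0.01912; g_lr = -0.633/3.4 = -0.1862.
Total gain g = -0.16708.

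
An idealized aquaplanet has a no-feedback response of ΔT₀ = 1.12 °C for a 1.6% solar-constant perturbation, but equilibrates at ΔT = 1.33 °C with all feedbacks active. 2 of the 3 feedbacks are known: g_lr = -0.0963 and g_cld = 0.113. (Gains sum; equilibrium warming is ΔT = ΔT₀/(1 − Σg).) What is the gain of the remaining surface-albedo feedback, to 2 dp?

0.14

Amplification A = ΔT/ΔT₀ = 1.33/1.12 = 1.188.
Total gain g = 1 − 1/A = 1 − 1/1.188 = 0.1582.
Known gains sum to -0.0963 + 0.113 = 0.0167.
g_alb = 0.1582 − 0.0167 = 0.14.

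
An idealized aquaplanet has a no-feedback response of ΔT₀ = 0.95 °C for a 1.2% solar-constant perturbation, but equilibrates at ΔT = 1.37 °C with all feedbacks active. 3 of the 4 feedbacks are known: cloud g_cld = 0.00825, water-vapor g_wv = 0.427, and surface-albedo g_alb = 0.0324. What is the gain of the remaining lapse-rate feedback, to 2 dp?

-0.16

Amplification A = ΔT/ΔT₀ = 1.37/0.95 = 1.442.
Total gain g = 1 − 1/A = 1 − 1/1.442 = 0.3065.
Known gains sum to 0.00825 + 0.427 + 0.0324 = 0.46765.
g_lr = 0.3065 − 0.46765 = -0.16.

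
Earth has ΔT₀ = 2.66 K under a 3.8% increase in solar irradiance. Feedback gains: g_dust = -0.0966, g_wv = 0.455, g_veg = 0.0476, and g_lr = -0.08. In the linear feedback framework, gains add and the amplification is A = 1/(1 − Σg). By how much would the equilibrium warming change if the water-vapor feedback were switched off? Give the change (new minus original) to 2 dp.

Original: g = 0.326, ΔT = 2.66/(1−0.326) = 3.9466 K.
Without water-vapor: g' = -0.129, ΔT' = 2.66/(1+0.129) = 2.3561 K.
Change = 2.3561 − 3.9466 = -1.59 K.

-1.59 K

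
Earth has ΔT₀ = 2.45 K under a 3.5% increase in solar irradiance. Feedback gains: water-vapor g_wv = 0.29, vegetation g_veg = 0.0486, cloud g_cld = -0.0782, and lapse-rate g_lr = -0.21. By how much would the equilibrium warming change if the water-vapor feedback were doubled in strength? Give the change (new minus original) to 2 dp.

1.13 K

Original: g = 0.0504, ΔT = 2.45/(1−0.0504) = 2.5800 K.
With doubled water-vapor: g' = 0.3404, ΔT' = 2.45/(1−0.3404) = 3.7144 K.
Change = 3.7144 − 2.5800 = 1.13 K.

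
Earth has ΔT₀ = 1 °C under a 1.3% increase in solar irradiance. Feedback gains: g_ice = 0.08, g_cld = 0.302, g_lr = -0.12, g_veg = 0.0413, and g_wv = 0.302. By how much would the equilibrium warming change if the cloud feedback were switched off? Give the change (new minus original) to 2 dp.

Original: g = 0.6053, ΔT = 1/(1−0.6053) = 2.5336 °C.
Without cloud: g' = 0.3033, ΔT' = 1/(1−0.3033) = 1.4353 °C.
Change = 1.4353 − 2.5336 = -1.10 °C.

-1.10 °C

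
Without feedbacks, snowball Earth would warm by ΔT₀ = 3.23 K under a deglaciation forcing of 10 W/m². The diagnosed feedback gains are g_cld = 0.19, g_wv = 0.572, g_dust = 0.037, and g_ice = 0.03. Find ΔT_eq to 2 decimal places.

18.89 K

Total gain g = 0.19 + 0.572 + 0.037 + 0.03 = 0.829.
Amplification A = 1/(1 − 0.829) = 5.848.
ΔT = 3.23 × 5.848 = 18.89 K.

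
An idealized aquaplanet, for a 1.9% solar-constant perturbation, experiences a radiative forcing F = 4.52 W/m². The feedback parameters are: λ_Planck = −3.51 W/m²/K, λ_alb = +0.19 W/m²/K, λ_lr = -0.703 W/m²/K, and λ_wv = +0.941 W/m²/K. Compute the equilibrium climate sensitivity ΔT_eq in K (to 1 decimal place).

1.5 K

Net feedback parameter λ = (−3.51) + (+0.19) + (-0.703) + (+0.941) = -3.082 W/m²/K.
ΔT = −F/λ = −4.52/(-3.082) = 1.5 K.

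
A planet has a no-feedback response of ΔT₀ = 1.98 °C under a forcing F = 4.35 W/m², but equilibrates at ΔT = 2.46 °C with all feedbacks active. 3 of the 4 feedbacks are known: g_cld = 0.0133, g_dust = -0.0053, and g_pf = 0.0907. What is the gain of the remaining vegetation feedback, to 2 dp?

0.10

Amplification A = ΔT/ΔT₀ = 2.46/1.98 = 1.242.
Total gain g = 1 − 1/A = 1 − 1/1.242 = 0.1948.
Known gains sum to 0.0133 − 0.0053 + 0.0907 = 0.0987.
g_veg = 0.1948 − 0.0987 = 0.10.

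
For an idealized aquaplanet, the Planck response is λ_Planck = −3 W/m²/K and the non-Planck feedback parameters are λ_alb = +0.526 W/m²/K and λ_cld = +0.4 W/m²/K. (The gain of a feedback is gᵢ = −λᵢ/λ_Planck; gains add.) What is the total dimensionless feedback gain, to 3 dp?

Convert to gains: g_alb = 0.526/3 = 0.1753; g_cld = 0.4/3 = 0.1333.
Total gain g = 0.3086.

0.309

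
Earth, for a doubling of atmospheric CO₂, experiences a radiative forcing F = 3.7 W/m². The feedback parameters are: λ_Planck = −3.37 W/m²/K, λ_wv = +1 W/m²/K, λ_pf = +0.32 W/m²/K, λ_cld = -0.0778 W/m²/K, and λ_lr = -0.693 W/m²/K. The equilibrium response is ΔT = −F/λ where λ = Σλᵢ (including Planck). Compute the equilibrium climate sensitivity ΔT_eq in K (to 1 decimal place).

Net feedback parameter λ = (−3.37) + (+1) + (+0.32) + (-0.0778) + (-0.693) = -2.8208 W/m²/K.
ΔT = −F/λ = −3.7/(-2.8208) = 1.3 K.

1.3 K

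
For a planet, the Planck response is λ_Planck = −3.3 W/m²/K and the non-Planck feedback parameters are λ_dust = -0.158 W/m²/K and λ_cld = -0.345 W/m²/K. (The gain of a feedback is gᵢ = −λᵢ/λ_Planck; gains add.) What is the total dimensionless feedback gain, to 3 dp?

Convert to gains: g_dust = -0.158/3.3 = -0.04788; g_cld = -0.345/3.3 = -0.1045.
Total gain g = -0.15238.

-0.152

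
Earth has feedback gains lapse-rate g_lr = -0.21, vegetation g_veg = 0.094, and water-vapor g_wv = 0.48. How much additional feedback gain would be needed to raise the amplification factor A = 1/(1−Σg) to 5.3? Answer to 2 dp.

0.45

Current total gain = 0.364.
Target gain for A = 5.3: g* = 1 − 1/5.3 = 0.8113.
Additional gain needed = 0.8113 − 0.364 = 0.45.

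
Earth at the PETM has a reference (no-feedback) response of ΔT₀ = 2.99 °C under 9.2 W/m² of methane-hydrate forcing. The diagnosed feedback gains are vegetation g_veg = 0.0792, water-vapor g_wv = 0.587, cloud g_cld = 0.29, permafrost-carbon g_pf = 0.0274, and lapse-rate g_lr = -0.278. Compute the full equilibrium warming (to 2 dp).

Total gain g = 0.0792 + 0.587 + 0.29 + 0.0274 − 0.278 = 0.7056.
Amplification A = 1/(1 − 0.7056) = 3.397.
ΔT = 2.99 × 3.397 = 10.16 °C.

10.16 °C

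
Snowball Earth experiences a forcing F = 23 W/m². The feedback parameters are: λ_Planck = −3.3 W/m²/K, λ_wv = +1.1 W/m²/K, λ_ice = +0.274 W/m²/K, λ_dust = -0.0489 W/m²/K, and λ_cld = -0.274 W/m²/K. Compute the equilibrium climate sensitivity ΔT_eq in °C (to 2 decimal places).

10.23 °C

Net feedback parameter λ = (−3.3) + (+1.1) + (+0.274) + (-0.0489) + (-0.274) = -2.2489 W/m²/K.
ΔT = −F/λ = −23/(-2.2489) = 10.23 °C.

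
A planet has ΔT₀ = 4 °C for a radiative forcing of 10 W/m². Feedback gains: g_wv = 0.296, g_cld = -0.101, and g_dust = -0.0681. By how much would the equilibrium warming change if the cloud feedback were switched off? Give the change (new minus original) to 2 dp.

Original: g = 0.1269, ΔT = 4/(1−0.1269) = 4.5814 °C.
Without cloud: g' = 0.2279, ΔT' = 4/(1−0.2279) = 5.1807 °C.
Change = 5.1807 − 4.5814 = 0.60 °C.

0.60 °C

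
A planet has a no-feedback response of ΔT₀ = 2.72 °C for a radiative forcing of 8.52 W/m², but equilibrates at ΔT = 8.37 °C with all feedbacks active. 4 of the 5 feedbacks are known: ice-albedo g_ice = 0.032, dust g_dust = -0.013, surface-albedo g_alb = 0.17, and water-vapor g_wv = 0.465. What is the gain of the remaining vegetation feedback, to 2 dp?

Amplification A = ΔT/ΔT₀ = 8.37/2.72 = 3.077.
Total gain g = 1 − 1/A = 1 − 1/3.077 = 0.675.
Known gains sum to 0.032 − 0.013 + 0.17 + 0.465 = 0.654.
g_veg = 0.675 − 0.654 = 0.02.

0.02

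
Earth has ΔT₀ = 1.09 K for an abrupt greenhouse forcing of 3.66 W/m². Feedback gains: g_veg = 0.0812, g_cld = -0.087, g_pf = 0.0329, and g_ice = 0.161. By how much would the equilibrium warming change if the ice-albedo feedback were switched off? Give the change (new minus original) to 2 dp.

-0.22 K

Original: g = 0.1881, ΔT = 1.09/(1−0.1881) = 1.3425 K.
Without ice-albedo: g' = 0.0271, ΔT' = 1.09/(1−0.0271) = 1.1204 K.
Change = 1.1204 − 1.3425 = -0.22 K.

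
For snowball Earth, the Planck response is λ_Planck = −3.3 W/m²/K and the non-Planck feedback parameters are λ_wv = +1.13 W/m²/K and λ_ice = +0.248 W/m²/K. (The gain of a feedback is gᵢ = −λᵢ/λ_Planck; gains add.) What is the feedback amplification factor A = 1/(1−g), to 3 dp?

Convert to gains: g_wv = 1.13/3.3 = 0.3424; g_ice = 0.248/3.3 = 0.07515.
Total gain g = 0.41755.
A = 1/(1 − 0.41755) = 1.717.

1.717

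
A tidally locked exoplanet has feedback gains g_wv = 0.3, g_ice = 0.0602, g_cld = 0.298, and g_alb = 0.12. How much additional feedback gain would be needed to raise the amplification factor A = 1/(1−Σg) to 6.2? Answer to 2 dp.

Current total gain = 0.7782.
Target gain for A = 6.2: g* = 1 − 1/6.2 = 0.8387.
Additional gain needed = 0.8387 − 0.7782 = 0.06.

0.06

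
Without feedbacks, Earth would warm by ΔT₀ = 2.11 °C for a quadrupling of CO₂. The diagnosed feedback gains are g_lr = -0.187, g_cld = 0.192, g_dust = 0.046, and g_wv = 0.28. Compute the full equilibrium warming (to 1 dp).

3.2 °C

Total gain g = -0.187 + 0.192 + 0.046 + 0.28 = 0.331.
Amplification A = 1/(1 − 0.331) = 1.495.
ΔT = 2.11 × 1.495 = 3.2 °C.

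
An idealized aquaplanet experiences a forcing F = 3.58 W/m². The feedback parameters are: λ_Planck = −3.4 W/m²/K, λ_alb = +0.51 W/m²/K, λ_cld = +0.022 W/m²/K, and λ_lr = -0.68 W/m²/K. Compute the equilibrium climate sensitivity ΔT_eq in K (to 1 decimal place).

1.0 K

Net feedback parameter λ = (−3.4) + (+0.51) + (+0.022) + (-0.68) = -3.548 W/m²/K.
ΔT = −F/λ = −3.58/(-3.548) = 1.0 K.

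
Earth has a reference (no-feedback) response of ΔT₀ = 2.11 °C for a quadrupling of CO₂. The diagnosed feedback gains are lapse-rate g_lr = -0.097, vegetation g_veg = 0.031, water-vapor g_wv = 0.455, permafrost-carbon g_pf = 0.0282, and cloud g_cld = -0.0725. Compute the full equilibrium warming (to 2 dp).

Total gain g = -0.097 + 0.031 + 0.455 + 0.0282 − 0.0725 = 0.3447.
Amplification A = 1/(1 − 0.3447) = 1.526.
ΔT = 2.11 × 1.526 = 3.22 °C.

3.22 °C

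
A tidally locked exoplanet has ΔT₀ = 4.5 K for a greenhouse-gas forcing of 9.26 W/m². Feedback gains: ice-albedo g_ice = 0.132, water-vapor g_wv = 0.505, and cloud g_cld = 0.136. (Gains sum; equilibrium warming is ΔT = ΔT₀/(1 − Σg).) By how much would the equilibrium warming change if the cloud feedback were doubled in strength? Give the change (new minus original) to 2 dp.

29.63 K

Original: g = 0.773, ΔT = 4.5/(1−0.773) = 19.8238 K.
With doubled cloud: g' = 0.909, ΔT' = 4.5/(1−0.909) = 49.4505 K.
Change = 49.4505 − 19.8238 = 29.63 K.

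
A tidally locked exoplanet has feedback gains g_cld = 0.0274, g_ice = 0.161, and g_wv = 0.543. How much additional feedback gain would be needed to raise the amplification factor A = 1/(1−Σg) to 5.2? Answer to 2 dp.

0.08

Current total gain = 0.7314.
Target gain for A = 5.2: g* = 1 − 1/5.2 = 0.8077.
Additional gain needed = 0.8077 − 0.7314 = 0.08.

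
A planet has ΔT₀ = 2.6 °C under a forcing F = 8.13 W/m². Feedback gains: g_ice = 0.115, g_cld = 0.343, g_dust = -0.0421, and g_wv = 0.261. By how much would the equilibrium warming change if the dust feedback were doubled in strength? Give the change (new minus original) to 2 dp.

Original: g = 0.6769, ΔT = 2.6/(1−0.6769) = 8.0470 °C.
With doubled dust: g' = 0.6348, ΔT' = 2.6/(1−0.6348) = 7.1194 °C.
Change = 7.1194 − 8.0470 = -0.93 °C.

-0.93 °C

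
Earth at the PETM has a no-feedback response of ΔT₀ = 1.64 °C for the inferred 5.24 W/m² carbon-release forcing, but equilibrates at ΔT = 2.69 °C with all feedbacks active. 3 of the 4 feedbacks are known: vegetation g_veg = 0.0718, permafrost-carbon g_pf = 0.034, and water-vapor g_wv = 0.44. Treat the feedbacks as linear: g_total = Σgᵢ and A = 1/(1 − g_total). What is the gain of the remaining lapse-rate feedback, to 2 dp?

Amplification A = ΔT/ΔT₀ = 2.69/1.64 = 1.64.
Total gain g = 1 − 1/A = 1 − 1/1.64 = 0.3902.
Known gains sum to 0.0718 + 0.034 + 0.44 = 0.5458.
g_lr = 0.3902 − 0.5458 = -0.16.

-0.16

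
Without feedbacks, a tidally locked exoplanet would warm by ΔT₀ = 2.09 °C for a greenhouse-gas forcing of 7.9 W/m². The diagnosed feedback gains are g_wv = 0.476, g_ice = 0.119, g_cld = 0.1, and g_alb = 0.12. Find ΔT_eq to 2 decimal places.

11.30 °C

Total gain g = 0.476 + 0.119 + 0.1 + 0.12 = 0.815.
Amplification A = 1/(1 − 0.815) = 5.405.
ΔT = 2.09 × 5.405 = 11.30 °C.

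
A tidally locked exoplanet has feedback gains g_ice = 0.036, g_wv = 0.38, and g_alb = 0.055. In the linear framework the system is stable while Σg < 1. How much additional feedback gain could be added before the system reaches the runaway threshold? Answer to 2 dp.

0.53

Current total gain = 0.036 + 0.38 + 0.055 = 0.471.
Margin to runaway = 1 − 0.471 = 0.53.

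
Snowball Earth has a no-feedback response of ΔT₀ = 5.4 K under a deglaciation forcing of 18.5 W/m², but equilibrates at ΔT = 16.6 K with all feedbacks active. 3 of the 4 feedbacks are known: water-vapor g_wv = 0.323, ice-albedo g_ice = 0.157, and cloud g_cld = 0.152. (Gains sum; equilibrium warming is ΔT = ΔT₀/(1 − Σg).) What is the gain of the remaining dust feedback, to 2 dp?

0.04

Amplification A = ΔT/ΔT₀ = 16.6/5.4 = 3.074.
Total gain g = 1 − 1/A = 1 − 1/3.074 = 0.6747.
Known gains sum to 0.323 + 0.157 + 0.152 = 0.632.
g_dust = 0.6747 − 0.632 = 0.04.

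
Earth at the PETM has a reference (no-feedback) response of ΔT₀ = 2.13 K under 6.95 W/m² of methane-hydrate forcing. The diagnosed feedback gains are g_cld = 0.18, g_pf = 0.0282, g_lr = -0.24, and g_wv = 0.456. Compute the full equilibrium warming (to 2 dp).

Total gain g = 0.18 + 0.0282 − 0.24 + 0.456 = 0.4242.
Amplification A = 1/(1 − 0.4242) = 1.737.
ΔT = 2.13 × 1.737 = 3.70 K.

3.70 K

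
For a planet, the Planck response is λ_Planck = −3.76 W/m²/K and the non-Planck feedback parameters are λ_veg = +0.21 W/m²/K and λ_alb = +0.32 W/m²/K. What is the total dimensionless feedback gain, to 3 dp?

Convert to gains: g_veg = 0.21/3.76 = 0.05585; g_alb = 0.32/3.76 = 0.08511.
Total gain g = 0.14096.

0.141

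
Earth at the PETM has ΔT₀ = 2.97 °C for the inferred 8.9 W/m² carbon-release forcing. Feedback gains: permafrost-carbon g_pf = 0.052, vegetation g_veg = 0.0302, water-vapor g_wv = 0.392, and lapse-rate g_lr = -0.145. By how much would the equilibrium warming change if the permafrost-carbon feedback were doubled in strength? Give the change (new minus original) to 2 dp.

Original: g = 0.3292, ΔT = 2.97/(1−0.3292) = 4.4275 °C.
With doubled permafrost-carbon: g' = 0.3812, ΔT' = 2.97/(1−0.3812) = 4.7996 °C.
Change = 4.7996 − 4.4275 = 0.37 °C.

0.37 °C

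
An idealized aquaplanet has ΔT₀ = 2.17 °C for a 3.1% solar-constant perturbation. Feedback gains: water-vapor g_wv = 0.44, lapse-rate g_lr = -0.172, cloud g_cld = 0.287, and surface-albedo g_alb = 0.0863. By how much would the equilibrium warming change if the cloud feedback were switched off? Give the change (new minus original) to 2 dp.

Original: g = 0.6413, ΔT = 2.17/(1−0.6413) = 6.0496 °C.
Without cloud: g' = 0.3543, ΔT' = 2.17/(1−0.3543) = 3.3607 °C.
Change = 3.3607 − 6.0496 = -2.69 °C.

-2.69 °C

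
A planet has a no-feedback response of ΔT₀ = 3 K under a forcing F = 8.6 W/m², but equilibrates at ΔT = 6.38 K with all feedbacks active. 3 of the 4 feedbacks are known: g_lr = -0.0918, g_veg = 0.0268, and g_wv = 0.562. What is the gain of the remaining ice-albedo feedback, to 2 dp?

Amplification A = ΔT/ΔT₀ = 6.38/3 = 2.127.
Total gain g = 1 − 1/A = 1 − 1/2.127 = 0.5299.
Known gains sum to -0.0918 + 0.0268 + 0.562 = 0.497.
g_ice = 0.5299 − 0.497 = 0.03.

0.03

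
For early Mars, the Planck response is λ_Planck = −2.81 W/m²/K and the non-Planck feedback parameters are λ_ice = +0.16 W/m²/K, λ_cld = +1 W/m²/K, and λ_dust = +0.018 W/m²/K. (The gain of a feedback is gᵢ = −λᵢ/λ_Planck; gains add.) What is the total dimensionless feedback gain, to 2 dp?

Convert to gains: g_ice = 0.16/2.81 = 0.05694; g_cld = 1/2.81 = 0.3559; g_dust = 0.018/2.81 = 0.006406.
Total gain g = 0.419246.

0.42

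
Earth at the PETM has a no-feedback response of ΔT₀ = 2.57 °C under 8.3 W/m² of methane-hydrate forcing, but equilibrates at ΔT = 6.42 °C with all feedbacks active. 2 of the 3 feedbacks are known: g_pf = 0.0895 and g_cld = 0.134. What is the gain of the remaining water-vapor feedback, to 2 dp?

0.38

Amplification A = ΔT/ΔT₀ = 6.42/2.57 = 2.498.
Total gain g = 1 − 1/A = 1 − 1/2.498 = 0.5997.
Known gains sum to 0.0895 + 0.134 = 0.2235.
g_wv = 0.5997 − 0.2235 = 0.38.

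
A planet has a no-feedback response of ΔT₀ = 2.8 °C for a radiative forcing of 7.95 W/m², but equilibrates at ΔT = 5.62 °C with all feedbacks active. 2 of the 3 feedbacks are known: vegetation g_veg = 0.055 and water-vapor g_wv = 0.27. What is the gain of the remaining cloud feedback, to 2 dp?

Amplification A = ΔT/ΔT₀ = 5.62/2.8 = 2.007.
Total gain g = 1 − 1/A = 1 − 1/2.007 = 0.5017.
Known gains sum to 0.055 + 0.27 = 0.325.
g_cld = 0.5017 − 0.325 = 0.18.

0.18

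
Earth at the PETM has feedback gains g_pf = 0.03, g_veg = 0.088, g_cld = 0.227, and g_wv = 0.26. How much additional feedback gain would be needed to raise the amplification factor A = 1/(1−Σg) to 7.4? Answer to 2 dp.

0.26

Current total gain = 0.605.
Target gain for A = 7.4: g* = 1 − 1/7.4 = 0.8649.
Additional gain needed = 0.8649 − 0.605 = 0.26.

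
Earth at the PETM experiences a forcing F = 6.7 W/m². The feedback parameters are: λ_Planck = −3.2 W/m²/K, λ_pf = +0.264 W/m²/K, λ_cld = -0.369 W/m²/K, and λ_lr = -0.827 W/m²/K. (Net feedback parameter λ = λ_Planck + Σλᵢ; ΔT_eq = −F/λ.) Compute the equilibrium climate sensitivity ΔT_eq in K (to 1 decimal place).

Net feedback parameter λ = (−3.2) + (+0.264) + (-0.369) + (-0.827) = -4.132 W/m²/K.
ΔT = −F/λ = −6.7/(-4.132) = 1.6 K.

1.6 K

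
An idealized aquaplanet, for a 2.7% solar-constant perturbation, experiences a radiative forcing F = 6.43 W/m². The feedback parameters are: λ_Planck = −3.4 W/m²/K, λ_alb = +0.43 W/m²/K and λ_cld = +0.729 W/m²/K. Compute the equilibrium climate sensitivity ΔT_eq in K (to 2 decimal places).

2.87 K

Net feedback parameter λ = (−3.4) + (+0.43) + (+0.729) = -2.241 W/m²/K.
ΔT = −F/λ = −6.43/(-2.241) = 2.87 K.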